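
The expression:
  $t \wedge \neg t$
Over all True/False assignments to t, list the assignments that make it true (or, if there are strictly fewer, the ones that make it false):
is never true.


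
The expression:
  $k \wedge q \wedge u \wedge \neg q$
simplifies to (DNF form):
$\text{False}$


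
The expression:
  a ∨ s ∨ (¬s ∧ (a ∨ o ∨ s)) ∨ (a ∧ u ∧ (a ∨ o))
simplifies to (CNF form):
a ∨ o ∨ s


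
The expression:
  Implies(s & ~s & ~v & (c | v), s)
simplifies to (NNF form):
True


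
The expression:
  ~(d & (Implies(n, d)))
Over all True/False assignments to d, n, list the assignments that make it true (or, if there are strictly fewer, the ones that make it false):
is true only for:
  d=False, n=False;
  d=False, n=True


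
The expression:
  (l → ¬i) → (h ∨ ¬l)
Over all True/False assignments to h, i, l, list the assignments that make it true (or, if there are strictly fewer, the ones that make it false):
is false only for:
  h=False, i=False, l=True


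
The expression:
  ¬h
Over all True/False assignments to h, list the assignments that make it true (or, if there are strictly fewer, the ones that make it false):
is true only for:
  h=False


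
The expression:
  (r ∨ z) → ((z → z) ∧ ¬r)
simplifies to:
¬r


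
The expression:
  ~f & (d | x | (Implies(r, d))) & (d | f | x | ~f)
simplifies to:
~f & (d | x | ~r)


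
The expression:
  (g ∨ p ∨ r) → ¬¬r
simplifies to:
r ∨ (¬g ∧ ¬p)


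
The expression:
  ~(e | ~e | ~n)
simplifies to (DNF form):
False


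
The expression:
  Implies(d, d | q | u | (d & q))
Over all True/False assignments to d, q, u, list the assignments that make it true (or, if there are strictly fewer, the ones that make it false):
is always true.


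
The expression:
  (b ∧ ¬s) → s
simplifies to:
s ∨ ¬b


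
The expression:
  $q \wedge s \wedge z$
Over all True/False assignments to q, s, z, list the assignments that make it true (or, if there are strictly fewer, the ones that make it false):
is true only for:
  q=True, s=True, z=True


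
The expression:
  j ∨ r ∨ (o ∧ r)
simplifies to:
j ∨ r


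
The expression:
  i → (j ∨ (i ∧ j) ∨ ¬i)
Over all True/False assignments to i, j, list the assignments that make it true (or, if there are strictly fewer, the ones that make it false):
is false only for:
  i=True, j=False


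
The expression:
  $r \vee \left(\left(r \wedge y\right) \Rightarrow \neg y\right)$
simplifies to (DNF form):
$\text{True}$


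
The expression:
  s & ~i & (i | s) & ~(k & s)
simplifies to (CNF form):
s & ~i & ~k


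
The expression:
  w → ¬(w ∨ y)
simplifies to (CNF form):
¬w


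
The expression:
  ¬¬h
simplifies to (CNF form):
h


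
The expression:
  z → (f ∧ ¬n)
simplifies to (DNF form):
(f ∧ ¬n) ∨ ¬z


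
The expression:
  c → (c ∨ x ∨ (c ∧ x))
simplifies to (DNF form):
True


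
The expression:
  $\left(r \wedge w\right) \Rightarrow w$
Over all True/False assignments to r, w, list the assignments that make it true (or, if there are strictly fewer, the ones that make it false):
is always true.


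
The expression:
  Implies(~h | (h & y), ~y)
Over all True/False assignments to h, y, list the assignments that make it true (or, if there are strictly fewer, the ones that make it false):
is true only for:
  h=False, y=False;
  h=True, y=False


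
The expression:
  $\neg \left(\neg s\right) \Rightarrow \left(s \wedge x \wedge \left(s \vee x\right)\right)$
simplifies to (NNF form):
$x \vee \neg s$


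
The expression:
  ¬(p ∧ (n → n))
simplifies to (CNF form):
¬p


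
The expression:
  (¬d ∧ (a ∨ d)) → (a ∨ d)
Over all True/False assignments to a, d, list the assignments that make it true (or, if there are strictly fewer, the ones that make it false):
is always true.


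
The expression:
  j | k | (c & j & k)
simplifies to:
j | k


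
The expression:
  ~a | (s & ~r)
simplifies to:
~a | (s & ~r)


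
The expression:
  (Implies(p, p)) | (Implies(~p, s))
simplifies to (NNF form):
True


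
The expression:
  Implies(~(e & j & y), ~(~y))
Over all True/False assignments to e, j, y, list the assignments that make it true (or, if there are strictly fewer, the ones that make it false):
is true only for:
  e=False, j=False, y=True;
  e=False, j=True, y=True;
  e=True, j=False, y=True;
  e=True, j=True, y=True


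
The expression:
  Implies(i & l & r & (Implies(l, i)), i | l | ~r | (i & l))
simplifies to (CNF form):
True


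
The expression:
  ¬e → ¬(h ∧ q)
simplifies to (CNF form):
e ∨ ¬h ∨ ¬q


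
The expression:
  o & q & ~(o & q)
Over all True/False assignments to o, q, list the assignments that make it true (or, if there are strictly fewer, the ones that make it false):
is never true.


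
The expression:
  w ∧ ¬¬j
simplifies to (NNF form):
j ∧ w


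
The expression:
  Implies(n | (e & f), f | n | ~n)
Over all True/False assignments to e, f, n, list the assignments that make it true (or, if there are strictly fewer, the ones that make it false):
is always true.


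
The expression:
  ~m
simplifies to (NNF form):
~m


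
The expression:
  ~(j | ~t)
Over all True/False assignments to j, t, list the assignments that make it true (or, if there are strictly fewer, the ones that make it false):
is true only for:
  j=False, t=True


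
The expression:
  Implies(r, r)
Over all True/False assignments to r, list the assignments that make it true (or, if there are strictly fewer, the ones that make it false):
is always true.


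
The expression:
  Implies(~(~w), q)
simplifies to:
q | ~w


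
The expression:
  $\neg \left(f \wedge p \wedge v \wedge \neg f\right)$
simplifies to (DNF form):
$\text{True}$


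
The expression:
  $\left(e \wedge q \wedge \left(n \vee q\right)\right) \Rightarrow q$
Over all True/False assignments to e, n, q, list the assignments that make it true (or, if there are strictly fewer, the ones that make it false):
is always true.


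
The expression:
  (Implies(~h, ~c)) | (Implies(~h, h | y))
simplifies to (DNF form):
h | y | ~c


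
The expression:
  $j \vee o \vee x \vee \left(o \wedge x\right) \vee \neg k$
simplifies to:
$j \vee o \vee x \vee \neg k$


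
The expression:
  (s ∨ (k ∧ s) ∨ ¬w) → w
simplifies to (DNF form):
w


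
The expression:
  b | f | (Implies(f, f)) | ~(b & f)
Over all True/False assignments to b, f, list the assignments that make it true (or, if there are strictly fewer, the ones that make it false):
is always true.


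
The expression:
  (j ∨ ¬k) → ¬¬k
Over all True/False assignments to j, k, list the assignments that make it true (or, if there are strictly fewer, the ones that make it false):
is true only for:
  j=False, k=True;
  j=True, k=True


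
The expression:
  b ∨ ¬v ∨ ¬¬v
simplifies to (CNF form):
True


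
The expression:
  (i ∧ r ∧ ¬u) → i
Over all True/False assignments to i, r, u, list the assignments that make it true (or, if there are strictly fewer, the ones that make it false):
is always true.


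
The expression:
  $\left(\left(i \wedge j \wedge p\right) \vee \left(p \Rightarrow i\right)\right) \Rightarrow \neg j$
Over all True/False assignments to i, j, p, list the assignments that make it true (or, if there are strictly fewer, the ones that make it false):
is false only for:
  i=False, j=True, p=False;
  i=True, j=True, p=False;
  i=True, j=True, p=True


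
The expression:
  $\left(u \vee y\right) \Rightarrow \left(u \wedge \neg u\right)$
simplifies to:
$\neg u \wedge \neg y$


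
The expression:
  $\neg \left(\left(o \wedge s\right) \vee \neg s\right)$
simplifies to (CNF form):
$s \wedge \neg o$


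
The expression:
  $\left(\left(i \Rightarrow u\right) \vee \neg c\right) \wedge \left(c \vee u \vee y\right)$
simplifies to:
$u \vee \left(c \wedge \neg i\right) \vee \left(y \wedge \neg c\right)$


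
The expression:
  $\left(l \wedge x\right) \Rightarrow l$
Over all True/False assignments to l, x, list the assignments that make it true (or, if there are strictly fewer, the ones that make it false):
is always true.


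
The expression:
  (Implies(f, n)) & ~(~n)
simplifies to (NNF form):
n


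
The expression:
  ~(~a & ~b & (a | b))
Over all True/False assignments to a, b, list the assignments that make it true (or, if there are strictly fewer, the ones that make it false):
is always true.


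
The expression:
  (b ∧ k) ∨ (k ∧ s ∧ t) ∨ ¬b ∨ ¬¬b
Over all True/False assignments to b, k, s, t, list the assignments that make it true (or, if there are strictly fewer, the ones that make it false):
is always true.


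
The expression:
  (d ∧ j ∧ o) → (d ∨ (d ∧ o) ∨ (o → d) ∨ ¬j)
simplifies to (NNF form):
True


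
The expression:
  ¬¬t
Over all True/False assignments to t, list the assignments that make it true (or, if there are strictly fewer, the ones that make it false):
is true only for:
  t=True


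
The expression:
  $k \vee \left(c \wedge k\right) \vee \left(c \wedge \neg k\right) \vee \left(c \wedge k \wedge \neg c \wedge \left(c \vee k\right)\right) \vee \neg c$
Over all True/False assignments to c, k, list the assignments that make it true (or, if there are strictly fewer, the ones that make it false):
is always true.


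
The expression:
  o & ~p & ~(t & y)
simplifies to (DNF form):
(o & ~p & ~t) | (o & ~p & ~y)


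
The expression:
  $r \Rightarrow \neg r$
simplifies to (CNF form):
$\neg r$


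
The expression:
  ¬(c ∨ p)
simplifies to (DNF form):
¬c ∧ ¬p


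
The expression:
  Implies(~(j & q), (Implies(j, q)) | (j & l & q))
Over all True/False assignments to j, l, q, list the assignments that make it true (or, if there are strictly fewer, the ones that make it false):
is false only for:
  j=True, l=False, q=False;
  j=True, l=True, q=False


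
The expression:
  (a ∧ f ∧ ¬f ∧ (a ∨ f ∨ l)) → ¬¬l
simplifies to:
True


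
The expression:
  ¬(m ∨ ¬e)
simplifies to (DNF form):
e ∧ ¬m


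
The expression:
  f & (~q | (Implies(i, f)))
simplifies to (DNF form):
f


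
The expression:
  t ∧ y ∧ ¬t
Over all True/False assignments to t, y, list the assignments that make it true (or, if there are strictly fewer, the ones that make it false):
is never true.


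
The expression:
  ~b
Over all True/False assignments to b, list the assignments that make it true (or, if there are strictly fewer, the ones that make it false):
is true only for:
  b=False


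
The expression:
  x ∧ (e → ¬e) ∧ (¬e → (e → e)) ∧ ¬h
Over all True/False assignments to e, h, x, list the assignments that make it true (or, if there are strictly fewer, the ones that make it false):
is true only for:
  e=False, h=False, x=True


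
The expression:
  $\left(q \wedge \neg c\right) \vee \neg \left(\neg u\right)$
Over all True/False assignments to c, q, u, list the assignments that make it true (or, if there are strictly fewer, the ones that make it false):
is false only for:
  c=False, q=False, u=False;
  c=True, q=False, u=False;
  c=True, q=True, u=False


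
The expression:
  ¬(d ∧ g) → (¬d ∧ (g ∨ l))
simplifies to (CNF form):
(g ∨ l) ∧ (g ∨ ¬d)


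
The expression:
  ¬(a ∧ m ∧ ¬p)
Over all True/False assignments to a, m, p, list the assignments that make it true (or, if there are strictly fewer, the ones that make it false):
is false only for:
  a=True, m=True, p=False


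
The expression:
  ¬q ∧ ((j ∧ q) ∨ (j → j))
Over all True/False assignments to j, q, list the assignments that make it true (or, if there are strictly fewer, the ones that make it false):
is true only for:
  j=False, q=False;
  j=True, q=False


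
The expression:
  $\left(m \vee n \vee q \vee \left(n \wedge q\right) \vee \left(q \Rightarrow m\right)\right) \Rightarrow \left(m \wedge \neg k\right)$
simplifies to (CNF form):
$m \wedge \neg k$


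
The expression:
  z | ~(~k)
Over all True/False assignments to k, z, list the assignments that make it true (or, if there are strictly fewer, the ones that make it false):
is false only for:
  k=False, z=False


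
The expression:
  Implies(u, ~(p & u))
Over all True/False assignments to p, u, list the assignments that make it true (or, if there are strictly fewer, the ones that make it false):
is false only for:
  p=True, u=True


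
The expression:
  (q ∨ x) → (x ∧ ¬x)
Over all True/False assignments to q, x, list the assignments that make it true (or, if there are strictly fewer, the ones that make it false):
is true only for:
  q=False, x=False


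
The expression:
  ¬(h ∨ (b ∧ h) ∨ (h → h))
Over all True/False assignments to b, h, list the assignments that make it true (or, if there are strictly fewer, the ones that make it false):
is never true.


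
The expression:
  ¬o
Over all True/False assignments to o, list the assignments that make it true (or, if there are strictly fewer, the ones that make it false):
is true only for:
  o=False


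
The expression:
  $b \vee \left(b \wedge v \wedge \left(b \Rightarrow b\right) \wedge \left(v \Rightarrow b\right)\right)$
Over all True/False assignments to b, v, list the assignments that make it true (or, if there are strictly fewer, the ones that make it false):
is true only for:
  b=True, v=False;
  b=True, v=True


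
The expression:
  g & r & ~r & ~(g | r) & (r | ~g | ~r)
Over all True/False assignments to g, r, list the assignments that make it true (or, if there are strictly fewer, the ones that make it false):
is never true.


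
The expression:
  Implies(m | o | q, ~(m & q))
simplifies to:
~m | ~q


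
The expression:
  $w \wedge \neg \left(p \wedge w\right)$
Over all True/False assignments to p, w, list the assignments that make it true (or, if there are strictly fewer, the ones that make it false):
is true only for:
  p=False, w=True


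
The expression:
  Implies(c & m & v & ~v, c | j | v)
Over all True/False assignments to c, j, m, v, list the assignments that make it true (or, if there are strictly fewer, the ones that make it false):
is always true.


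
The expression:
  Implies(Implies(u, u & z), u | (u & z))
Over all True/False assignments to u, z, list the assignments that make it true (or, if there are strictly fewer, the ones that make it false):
is true only for:
  u=True, z=False;
  u=True, z=True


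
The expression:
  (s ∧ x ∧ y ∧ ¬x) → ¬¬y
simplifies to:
True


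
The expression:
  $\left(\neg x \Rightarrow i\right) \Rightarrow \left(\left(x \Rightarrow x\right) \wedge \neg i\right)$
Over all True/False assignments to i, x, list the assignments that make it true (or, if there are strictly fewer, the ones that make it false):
is true only for:
  i=False, x=False;
  i=False, x=True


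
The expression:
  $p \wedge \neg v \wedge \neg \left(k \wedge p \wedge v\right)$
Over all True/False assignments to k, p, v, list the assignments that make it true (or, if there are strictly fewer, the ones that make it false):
is true only for:
  k=False, p=True, v=False;
  k=True, p=True, v=False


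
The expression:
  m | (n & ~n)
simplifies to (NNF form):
m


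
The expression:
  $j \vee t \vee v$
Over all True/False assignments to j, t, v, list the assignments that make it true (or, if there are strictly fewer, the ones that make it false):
is false only for:
  j=False, t=False, v=False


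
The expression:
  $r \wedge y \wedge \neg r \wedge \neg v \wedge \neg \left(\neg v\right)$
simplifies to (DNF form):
$\text{False}$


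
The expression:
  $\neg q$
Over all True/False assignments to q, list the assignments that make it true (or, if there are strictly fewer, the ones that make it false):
is true only for:
  q=False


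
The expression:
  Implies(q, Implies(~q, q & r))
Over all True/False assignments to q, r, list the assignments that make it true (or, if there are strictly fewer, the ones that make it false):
is always true.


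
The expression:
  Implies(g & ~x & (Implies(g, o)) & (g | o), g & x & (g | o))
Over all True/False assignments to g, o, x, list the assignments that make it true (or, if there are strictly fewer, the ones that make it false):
is false only for:
  g=True, o=True, x=False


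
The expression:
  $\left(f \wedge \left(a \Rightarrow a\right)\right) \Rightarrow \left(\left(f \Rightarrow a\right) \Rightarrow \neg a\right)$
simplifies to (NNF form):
$\neg a \vee \neg f$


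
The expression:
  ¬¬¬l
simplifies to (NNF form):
¬l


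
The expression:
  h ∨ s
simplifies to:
h ∨ s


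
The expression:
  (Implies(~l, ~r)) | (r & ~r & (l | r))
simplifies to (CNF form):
l | ~r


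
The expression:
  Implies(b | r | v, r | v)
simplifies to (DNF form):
r | v | ~b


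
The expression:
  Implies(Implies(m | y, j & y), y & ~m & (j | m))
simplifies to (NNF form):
(m | y) & (~j | ~m | ~y)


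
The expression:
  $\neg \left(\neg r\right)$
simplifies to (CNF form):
$r$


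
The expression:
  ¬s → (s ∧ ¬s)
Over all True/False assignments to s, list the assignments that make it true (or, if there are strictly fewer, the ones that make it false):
is true only for:
  s=True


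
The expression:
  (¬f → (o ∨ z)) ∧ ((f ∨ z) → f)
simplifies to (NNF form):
f ∨ (o ∧ ¬z)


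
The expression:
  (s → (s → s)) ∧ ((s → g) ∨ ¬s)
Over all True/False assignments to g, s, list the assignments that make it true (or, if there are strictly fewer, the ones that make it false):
is false only for:
  g=False, s=True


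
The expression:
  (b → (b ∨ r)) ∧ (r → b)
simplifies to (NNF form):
b ∨ ¬r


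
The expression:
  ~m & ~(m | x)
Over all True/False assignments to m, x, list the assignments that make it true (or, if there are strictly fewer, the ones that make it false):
is true only for:
  m=False, x=False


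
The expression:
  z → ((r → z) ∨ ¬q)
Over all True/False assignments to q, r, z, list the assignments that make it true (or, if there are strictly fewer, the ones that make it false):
is always true.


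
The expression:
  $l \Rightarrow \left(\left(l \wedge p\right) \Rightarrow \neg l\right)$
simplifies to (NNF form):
$\neg l \vee \neg p$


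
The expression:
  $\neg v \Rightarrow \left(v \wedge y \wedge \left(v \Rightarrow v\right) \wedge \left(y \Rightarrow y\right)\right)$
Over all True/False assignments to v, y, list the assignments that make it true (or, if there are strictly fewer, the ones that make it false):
is true only for:
  v=True, y=False;
  v=True, y=True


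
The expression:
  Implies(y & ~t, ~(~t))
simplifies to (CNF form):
t | ~y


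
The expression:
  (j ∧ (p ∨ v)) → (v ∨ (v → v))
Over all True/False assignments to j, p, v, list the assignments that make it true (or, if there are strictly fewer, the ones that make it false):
is always true.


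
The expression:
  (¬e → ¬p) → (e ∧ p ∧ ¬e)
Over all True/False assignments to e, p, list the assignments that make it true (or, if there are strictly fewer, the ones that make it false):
is true only for:
  e=False, p=True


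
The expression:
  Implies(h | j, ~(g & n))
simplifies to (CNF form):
(~g | ~h | ~n) & (~g | ~j | ~n)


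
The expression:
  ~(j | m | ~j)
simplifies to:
False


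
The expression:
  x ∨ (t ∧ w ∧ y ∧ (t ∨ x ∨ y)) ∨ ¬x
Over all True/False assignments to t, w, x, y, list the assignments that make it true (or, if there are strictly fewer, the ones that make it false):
is always true.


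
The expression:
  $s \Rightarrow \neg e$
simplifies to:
$\neg e \vee \neg s$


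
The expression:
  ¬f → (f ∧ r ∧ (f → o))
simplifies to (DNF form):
f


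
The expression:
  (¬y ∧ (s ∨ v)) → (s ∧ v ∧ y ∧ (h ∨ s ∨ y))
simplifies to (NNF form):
y ∨ (¬s ∧ ¬v)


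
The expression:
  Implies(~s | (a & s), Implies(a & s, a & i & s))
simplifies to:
i | ~a | ~s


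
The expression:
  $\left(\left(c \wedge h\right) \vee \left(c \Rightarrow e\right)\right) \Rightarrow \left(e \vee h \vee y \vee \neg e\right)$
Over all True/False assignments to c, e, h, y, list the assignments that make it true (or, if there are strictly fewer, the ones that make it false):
is always true.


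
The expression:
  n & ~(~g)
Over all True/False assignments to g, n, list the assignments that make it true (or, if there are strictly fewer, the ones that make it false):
is true only for:
  g=True, n=True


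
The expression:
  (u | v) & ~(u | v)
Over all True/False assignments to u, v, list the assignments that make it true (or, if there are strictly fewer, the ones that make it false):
is never true.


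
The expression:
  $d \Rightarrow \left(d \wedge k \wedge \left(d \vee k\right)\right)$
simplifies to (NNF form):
$k \vee \neg d$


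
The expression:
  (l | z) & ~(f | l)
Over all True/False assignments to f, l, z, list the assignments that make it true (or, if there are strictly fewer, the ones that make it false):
is true only for:
  f=False, l=False, z=True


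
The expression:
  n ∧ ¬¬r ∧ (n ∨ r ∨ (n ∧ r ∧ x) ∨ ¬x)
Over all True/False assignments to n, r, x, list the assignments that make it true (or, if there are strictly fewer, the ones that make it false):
is true only for:
  n=True, r=True, x=False;
  n=True, r=True, x=True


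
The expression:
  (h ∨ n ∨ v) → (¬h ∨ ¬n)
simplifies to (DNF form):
¬h ∨ ¬n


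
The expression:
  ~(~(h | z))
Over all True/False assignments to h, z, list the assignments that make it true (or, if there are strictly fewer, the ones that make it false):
is false only for:
  h=False, z=False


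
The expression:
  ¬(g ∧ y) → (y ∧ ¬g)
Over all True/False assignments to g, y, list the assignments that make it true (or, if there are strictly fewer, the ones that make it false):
is true only for:
  g=False, y=True;
  g=True, y=True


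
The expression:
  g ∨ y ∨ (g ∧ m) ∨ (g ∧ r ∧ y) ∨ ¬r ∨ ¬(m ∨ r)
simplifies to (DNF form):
g ∨ y ∨ ¬r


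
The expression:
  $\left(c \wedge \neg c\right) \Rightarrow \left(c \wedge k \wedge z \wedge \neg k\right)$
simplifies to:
$\text{True}$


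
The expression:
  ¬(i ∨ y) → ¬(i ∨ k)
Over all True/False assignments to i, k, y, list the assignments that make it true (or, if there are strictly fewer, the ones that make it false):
is false only for:
  i=False, k=True, y=False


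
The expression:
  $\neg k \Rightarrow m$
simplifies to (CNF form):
$k \vee m$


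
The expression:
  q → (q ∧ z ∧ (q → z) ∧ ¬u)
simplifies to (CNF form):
(z ∨ ¬q) ∧ (¬q ∨ ¬u)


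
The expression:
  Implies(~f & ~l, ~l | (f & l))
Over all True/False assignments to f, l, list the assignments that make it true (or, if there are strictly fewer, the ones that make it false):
is always true.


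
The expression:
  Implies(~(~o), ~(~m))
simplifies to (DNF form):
m | ~o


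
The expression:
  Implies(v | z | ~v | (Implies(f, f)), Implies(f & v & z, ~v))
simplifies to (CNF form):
~f | ~v | ~z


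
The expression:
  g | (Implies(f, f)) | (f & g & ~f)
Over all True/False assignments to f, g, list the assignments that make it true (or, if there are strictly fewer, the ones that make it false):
is always true.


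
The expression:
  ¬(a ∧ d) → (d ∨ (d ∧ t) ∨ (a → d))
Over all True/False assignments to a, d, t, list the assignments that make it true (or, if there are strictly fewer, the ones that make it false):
is false only for:
  a=True, d=False, t=False;
  a=True, d=False, t=True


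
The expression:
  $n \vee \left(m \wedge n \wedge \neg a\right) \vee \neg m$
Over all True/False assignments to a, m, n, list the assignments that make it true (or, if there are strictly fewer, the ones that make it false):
is false only for:
  a=False, m=True, n=False;
  a=True, m=True, n=False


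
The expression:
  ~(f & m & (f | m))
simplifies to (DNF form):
~f | ~m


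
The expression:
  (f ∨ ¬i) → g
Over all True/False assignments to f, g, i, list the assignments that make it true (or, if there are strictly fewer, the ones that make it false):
is false only for:
  f=False, g=False, i=False;
  f=True, g=False, i=False;
  f=True, g=False, i=True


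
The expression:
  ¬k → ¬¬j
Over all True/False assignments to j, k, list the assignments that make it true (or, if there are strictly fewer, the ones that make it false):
is false only for:
  j=False, k=False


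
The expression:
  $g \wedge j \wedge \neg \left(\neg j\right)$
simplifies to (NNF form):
$g \wedge j$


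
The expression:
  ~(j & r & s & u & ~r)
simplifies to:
True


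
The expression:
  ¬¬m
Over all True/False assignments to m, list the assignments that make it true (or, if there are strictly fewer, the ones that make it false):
is true only for:
  m=True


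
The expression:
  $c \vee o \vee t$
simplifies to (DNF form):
$c \vee o \vee t$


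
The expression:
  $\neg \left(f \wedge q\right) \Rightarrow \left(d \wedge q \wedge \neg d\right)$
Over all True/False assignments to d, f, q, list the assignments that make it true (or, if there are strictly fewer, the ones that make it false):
is true only for:
  d=False, f=True, q=True;
  d=True, f=True, q=True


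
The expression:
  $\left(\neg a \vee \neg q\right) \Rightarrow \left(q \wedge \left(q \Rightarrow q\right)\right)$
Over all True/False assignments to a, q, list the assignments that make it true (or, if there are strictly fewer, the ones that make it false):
is true only for:
  a=False, q=True;
  a=True, q=True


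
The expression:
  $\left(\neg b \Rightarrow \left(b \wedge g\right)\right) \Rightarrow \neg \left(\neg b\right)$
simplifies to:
$\text{True}$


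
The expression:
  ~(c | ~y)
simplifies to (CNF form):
y & ~c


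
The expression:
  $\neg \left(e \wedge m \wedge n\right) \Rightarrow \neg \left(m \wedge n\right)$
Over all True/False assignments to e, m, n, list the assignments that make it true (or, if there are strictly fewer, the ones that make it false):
is false only for:
  e=False, m=True, n=True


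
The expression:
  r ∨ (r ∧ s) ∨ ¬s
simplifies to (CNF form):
r ∨ ¬s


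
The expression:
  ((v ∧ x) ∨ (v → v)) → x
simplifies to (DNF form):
x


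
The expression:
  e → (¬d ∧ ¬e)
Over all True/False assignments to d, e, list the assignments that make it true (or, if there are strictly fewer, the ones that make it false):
is true only for:
  d=False, e=False;
  d=True, e=False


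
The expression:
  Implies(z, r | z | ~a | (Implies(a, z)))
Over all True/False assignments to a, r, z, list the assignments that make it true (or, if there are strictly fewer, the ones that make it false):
is always true.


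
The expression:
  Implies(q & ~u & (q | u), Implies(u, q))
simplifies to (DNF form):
True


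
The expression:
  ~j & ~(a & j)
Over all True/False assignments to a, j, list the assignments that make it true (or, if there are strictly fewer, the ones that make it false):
is true only for:
  a=False, j=False;
  a=True, j=False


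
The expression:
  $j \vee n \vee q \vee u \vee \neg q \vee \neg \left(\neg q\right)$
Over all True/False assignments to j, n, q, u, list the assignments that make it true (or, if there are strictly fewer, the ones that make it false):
is always true.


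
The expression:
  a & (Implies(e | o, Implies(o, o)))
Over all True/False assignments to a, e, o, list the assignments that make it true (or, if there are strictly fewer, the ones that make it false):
is true only for:
  a=True, e=False, o=False;
  a=True, e=False, o=True;
  a=True, e=True, o=False;
  a=True, e=True, o=True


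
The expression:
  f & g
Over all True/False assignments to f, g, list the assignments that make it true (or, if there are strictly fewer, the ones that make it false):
is true only for:
  f=True, g=True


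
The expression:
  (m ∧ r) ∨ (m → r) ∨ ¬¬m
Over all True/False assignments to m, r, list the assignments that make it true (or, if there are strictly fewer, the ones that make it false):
is always true.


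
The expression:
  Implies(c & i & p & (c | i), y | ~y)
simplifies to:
True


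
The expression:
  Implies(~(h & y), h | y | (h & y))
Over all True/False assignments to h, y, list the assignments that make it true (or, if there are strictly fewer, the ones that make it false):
is false only for:
  h=False, y=False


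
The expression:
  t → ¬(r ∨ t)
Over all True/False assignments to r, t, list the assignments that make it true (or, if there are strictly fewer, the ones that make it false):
is true only for:
  r=False, t=False;
  r=True, t=False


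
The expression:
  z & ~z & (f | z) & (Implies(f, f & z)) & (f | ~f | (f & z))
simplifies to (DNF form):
False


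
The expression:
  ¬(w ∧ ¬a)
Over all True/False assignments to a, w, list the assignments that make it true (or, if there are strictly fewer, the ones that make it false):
is false only for:
  a=False, w=True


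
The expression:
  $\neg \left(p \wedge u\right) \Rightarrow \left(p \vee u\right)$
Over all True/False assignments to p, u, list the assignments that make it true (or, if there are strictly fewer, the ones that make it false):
is false only for:
  p=False, u=False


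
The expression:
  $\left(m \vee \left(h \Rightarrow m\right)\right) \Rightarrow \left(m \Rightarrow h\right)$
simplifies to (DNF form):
$h \vee \neg m$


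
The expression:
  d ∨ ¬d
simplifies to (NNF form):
True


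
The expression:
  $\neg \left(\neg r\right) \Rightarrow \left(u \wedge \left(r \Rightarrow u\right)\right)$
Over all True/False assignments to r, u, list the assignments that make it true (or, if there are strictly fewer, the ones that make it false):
is false only for:
  r=True, u=False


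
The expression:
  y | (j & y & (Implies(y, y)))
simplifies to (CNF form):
y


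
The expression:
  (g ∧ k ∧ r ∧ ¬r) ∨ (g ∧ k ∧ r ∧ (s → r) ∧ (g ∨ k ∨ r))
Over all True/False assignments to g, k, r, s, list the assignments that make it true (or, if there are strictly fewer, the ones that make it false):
is true only for:
  g=True, k=True, r=True, s=False;
  g=True, k=True, r=True, s=True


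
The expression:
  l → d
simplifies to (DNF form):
d ∨ ¬l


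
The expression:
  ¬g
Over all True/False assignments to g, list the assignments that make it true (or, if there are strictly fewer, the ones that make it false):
is true only for:
  g=False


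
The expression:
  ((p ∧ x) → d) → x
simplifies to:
x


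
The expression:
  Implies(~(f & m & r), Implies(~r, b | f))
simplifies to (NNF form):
b | f | r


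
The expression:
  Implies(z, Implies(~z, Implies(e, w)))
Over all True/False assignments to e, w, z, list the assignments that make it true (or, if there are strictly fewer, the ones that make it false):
is always true.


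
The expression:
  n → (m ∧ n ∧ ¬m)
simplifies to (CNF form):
¬n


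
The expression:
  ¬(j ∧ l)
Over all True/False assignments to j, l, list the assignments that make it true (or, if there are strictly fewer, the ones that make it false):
is false only for:
  j=True, l=True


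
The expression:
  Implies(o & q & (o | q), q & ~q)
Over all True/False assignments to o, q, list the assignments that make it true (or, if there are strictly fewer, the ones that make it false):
is false only for:
  o=True, q=True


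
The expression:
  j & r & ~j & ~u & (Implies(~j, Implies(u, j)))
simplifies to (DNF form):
False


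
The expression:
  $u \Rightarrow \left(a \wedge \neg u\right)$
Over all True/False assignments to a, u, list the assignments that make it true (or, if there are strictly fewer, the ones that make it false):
is true only for:
  a=False, u=False;
  a=True, u=False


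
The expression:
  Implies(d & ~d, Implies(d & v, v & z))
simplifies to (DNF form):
True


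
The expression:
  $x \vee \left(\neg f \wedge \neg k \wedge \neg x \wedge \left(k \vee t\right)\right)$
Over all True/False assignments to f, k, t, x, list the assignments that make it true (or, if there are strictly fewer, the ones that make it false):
is false only for:
  f=False, k=False, t=False, x=False;
  f=False, k=True, t=False, x=False;
  f=False, k=True, t=True, x=False;
  f=True, k=False, t=False, x=False;
  f=True, k=False, t=True, x=False;
  f=True, k=True, t=False, x=False;
  f=True, k=True, t=True, x=False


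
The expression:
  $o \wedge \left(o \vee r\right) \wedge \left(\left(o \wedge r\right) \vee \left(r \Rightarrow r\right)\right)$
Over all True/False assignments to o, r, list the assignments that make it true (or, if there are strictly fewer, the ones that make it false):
is true only for:
  o=True, r=False;
  o=True, r=True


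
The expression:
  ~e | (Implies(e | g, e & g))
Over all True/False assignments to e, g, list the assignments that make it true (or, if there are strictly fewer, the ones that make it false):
is false only for:
  e=True, g=False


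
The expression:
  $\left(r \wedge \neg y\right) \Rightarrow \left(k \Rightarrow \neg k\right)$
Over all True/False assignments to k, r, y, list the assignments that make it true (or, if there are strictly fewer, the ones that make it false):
is false only for:
  k=True, r=True, y=False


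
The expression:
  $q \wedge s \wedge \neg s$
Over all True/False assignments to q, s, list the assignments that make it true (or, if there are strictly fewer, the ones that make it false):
is never true.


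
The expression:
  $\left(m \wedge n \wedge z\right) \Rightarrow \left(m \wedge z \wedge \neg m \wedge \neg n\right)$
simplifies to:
$\neg m \vee \neg n \vee \neg z$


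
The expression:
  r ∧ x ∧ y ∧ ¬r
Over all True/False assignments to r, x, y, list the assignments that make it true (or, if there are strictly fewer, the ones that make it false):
is never true.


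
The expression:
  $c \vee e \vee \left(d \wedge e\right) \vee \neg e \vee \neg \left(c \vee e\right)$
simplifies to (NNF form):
$\text{True}$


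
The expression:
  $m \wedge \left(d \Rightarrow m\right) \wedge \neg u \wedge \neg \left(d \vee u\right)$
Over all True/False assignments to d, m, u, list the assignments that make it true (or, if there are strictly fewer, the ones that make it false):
is true only for:
  d=False, m=True, u=False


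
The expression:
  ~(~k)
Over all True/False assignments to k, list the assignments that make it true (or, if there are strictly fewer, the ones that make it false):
is true only for:
  k=True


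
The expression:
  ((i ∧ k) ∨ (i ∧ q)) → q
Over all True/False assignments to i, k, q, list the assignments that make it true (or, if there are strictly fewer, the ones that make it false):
is false only for:
  i=True, k=True, q=False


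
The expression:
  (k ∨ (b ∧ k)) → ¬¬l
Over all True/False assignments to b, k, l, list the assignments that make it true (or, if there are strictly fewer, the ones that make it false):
is false only for:
  b=False, k=True, l=False;
  b=True, k=True, l=False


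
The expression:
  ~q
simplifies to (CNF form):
~q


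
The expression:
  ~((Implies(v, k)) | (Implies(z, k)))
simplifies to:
v & z & ~k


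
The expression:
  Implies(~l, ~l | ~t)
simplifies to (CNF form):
True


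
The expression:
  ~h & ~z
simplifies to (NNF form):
~h & ~z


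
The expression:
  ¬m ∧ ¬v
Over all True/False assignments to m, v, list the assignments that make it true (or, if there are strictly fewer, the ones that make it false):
is true only for:
  m=False, v=False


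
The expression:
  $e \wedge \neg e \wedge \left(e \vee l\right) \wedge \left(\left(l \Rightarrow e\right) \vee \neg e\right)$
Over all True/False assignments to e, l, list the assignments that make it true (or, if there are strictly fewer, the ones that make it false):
is never true.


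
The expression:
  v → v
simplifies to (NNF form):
True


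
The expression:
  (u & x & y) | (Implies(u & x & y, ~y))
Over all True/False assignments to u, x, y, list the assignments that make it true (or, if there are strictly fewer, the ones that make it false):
is always true.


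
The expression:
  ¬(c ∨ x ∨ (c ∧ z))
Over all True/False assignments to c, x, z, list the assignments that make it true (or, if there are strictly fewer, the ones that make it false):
is true only for:
  c=False, x=False, z=False;
  c=False, x=False, z=True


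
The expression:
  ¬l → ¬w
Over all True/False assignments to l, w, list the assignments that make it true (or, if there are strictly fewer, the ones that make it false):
is false only for:
  l=False, w=True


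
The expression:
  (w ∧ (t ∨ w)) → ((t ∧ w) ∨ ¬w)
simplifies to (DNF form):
t ∨ ¬w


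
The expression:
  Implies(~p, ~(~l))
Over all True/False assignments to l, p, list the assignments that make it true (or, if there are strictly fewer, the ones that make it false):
is false only for:
  l=False, p=False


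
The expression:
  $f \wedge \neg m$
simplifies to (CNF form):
$f \wedge \neg m$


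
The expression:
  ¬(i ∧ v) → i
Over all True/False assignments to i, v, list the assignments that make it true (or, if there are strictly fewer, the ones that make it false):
is true only for:
  i=True, v=False;
  i=True, v=True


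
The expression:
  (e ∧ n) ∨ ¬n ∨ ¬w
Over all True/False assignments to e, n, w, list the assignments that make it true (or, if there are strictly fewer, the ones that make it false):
is false only for:
  e=False, n=True, w=True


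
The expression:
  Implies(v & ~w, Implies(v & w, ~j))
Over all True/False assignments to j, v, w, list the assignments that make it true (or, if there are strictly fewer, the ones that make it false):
is always true.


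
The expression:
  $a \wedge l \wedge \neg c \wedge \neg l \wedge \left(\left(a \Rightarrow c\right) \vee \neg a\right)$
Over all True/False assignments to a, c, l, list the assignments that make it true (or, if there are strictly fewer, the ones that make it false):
is never true.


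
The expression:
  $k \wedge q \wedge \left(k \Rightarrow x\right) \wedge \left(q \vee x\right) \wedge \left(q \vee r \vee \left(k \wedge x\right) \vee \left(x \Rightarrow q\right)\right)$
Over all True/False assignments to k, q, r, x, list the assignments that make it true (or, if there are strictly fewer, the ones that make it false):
is true only for:
  k=True, q=True, r=False, x=True;
  k=True, q=True, r=True, x=True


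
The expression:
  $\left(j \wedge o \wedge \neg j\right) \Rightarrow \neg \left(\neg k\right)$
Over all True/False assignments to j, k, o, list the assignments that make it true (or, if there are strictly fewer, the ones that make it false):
is always true.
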